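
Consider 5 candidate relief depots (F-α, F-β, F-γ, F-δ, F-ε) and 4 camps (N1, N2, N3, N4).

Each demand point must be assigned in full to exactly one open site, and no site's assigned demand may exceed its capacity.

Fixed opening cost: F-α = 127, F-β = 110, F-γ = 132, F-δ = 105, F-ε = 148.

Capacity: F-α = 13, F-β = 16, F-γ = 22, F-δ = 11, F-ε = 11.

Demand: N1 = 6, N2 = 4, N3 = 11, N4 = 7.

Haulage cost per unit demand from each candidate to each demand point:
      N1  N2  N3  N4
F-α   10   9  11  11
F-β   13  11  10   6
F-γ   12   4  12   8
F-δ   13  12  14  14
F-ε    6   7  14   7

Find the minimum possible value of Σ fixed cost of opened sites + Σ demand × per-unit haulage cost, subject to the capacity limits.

496

Open {F-β, F-γ}; cheapest assignment that respects the capacities:
  F-β (cap 16, load 11): N3 — cost 11×10 = 110
  F-γ (cap 22, load 17): N1, N2, N4 — cost 6×12 + 4×4 + 7×8 = 144
  Shipping 254, fixed 242 → total 496.
  Any other capacity-feasible assignment to {F-β, F-γ} ships for at least 254.
Compare {F-γ, F-δ}: its best feasible assignment gives total 519.
Compare {F-γ, F-ε}: its best feasible assignment gives total 520.
Every other set of open sites that can feasibly serve all demand totals ≥ 519 even under its best assignment. Minimum: 496.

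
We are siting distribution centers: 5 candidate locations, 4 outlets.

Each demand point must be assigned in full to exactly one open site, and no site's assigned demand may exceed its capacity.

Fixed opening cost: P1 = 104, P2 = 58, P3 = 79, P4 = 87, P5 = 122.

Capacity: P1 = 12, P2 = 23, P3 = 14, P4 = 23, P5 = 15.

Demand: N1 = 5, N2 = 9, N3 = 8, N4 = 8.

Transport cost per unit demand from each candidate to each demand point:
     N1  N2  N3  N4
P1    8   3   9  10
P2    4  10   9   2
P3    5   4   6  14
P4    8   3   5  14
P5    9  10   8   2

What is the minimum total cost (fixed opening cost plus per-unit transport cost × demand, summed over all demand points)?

248

Open {P2, P4}; cheapest assignment that respects the capacities:
  P2 (cap 23, load 13): N1, N4 — cost 5×4 + 8×2 = 36
  P4 (cap 23, load 17): N2, N3 — cost 9×3 + 8×5 = 67
  Shipping 103, fixed 145 → total 248.
  Any other capacity-feasible assignment to {P2, P4} ships for at least 103.
Compare {P2, P3}: its best feasible assignment gives total 281.
Compare {P1, P2}: its best feasible assignment gives total 297.
Every other set of open sites that can feasibly serve all demand totals ≥ 281 even under its best assignment. Minimum: 248.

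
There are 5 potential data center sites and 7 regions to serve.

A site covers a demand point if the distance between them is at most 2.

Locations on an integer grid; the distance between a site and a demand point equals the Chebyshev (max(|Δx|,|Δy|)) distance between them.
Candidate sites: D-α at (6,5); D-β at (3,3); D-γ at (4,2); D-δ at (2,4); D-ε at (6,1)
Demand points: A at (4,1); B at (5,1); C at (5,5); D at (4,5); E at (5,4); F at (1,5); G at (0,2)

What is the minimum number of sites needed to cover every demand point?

Coverage sets (demand points within 2 of each site):
  D-α: {C, D, E}
  D-β: {A, B, C, D, E, F}
  D-γ: {A, B, E}
  D-δ: {D, F, G}
  D-ε: {A, B}
No single site covers all 7 demand points.
But {D-β, D-δ} covers everything, so the minimum is 2.

2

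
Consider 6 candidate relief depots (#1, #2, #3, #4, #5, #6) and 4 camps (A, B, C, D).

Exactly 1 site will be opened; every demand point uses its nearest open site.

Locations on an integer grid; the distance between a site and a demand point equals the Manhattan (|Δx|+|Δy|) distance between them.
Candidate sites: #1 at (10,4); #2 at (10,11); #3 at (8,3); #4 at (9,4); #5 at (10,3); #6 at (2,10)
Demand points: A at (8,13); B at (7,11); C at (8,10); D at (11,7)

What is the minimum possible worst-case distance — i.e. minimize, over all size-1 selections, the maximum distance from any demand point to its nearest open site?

5

Open {#2}.
  Farthest demand point is D at distance 5 (to #2); all others are ≤ 5.
With {#3} the worst case is 10.
With {#4} the worst case is 10.
No size-1 selection achieves below 5.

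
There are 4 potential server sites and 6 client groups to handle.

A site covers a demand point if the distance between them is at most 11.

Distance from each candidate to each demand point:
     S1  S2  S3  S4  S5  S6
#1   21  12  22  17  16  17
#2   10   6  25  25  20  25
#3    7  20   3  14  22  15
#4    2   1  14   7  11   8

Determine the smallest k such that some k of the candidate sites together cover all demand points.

Coverage sets (demand points within 11 of each site):
  #1: {}
  #2: {S1, S2}
  #3: {S1, S3}
  #4: {S1, S2, S4, S5, S6}
No single site covers all 6 demand points.
But {#3, #4} covers everything, so the minimum is 2.

2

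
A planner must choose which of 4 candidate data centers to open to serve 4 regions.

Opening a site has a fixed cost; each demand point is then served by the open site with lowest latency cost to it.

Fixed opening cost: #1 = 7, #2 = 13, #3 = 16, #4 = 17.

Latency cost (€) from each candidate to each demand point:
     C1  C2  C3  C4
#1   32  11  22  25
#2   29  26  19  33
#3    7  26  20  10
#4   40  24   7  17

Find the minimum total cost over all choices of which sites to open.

71

Open {#1, #3}: assign each demand point to its cheapest open site.
  C1→#3 7, C2→#1 11, C3→#3 20, C4→#3 10
  latency cost 48, fixed 23 → total 71.
Compare {#1, #3, #4}: latency cost 35 + fixed 40 = 75.
Compare {#3}: latency cost 63 + fixed 16 = 79.
Compare {#3, #4}: latency cost 48 + fixed 33 = 81.
All other subsets cost ≥ 75. Minimum total cost: 71.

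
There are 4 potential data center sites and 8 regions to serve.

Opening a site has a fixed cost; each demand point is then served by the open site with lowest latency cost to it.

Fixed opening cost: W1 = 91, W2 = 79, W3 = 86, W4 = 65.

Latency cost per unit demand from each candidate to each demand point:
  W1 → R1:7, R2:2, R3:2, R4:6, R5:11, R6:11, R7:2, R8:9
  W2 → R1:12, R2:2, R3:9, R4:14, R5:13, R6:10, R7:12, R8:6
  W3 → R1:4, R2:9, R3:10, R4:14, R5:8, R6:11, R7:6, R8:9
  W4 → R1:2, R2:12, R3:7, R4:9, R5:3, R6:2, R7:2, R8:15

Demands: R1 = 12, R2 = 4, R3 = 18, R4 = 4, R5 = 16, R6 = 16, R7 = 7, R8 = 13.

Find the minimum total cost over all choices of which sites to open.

Open {W1, W4}: assign each demand point to its cheapest open site.
  R1→W4 12×2=24, R2→W1 4×2=8, R3→W1 18×2=36, R4→W1 4×6=24, R5→W4 16×3=48, R6→W4 16×2=32, R7→W1 7×2=14, R8→W1 13×9=117
  latency cost 303, fixed 156 → total 459.
Compare {W1, W2, W4}: latency cost 264 + fixed 235 = 499.
Compare {W2, W4}: latency cost 366 + fixed 144 = 510.
Compare {W1, W3, W4}: latency cost 303 + fixed 242 = 545.
All other subsets cost ≥ 499. Minimum total cost: 459.

459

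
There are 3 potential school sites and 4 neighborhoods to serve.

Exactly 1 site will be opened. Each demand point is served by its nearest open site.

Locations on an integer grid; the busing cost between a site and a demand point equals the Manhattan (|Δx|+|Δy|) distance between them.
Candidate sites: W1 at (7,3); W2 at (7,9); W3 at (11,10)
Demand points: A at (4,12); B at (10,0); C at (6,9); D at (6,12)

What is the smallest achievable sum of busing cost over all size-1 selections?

Open {W2}.
  A→W2 6, B→W2 12, C→W2 1, D→W2 4  ⇒ total 23.
Compare {W3}: total 33.
Compare {W1}: total 35.

23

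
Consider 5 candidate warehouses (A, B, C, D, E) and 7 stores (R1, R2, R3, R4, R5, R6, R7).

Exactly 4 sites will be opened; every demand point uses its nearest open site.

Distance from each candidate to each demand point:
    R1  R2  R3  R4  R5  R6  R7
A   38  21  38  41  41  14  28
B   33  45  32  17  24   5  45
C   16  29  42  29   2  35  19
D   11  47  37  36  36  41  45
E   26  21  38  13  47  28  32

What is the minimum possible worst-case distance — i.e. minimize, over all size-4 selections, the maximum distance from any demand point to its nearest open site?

32

Open {A, B, C, D}.
  Farthest demand point is R3 at distance 32 (to B); all others are ≤ 32.
With {A, B, C, E} the worst case is 32.
With {A, B, D, E} the worst case is 32.
No size-4 selection achieves below 32.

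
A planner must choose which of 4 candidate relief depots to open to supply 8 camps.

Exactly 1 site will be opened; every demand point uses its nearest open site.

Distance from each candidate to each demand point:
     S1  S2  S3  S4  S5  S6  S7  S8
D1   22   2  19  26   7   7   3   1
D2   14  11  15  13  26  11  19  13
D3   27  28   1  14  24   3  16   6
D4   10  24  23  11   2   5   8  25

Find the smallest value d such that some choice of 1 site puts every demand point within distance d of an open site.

25

Open {D4}.
  Farthest demand point is S8 at distance 25 (to D4); all others are ≤ 25.
With {D1} the worst case is 26.
With {D2} the worst case is 26.
No size-1 selection achieves below 25.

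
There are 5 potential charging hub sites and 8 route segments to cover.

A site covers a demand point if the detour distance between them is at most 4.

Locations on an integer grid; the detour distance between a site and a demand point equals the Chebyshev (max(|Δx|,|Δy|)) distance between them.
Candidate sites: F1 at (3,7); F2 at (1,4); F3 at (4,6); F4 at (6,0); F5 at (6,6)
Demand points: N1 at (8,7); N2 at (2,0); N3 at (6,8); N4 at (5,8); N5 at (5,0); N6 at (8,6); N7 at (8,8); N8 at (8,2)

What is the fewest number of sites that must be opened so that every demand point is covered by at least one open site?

Coverage sets (demand points within 4 of each site):
  F1: {N3, N4}
  F2: {N2, N4, N5}
  F3: {N1, N3, N4, N6, N7, N8}
  F4: {N2, N5, N8}
  F5: {N1, N3, N4, N6, N7, N8}
No single site covers all 8 demand points.
But {F2, F3} covers everything, so the minimum is 2.

2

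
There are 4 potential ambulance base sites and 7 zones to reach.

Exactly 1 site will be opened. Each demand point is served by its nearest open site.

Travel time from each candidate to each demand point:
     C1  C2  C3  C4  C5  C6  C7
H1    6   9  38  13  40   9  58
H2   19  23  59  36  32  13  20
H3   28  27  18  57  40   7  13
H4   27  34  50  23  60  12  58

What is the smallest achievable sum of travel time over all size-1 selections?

173

Open {H1}.
  C1→H1 6, C2→H1 9, C3→H1 38, C4→H1 13, C5→H1 40, C6→H1 9, C7→H1 58  ⇒ total 173.
Compare {H3}: total 190.
Compare {H2}: total 202.
No size-1 selection does better; minimum is 173.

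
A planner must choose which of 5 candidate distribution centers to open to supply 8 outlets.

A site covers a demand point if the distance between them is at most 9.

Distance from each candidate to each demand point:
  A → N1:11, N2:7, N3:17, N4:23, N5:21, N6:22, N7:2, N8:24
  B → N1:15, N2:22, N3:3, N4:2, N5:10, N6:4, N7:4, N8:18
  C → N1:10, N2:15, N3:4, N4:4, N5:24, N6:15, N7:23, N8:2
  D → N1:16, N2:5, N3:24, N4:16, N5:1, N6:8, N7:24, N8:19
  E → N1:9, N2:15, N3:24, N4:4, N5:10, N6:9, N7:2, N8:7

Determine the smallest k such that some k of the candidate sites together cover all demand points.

3

Coverage sets (demand points within 9 of each site):
  A: {N2, N7}
  B: {N3, N4, N6, N7}
  C: {N3, N4, N8}
  D: {N2, N5, N6}
  E: {N1, N4, N6, N7, N8}
No 2 sites suffice: every size-2 union leaves at least one demand point uncovered.
But {B, D, E} covers everything, so the minimum is 3.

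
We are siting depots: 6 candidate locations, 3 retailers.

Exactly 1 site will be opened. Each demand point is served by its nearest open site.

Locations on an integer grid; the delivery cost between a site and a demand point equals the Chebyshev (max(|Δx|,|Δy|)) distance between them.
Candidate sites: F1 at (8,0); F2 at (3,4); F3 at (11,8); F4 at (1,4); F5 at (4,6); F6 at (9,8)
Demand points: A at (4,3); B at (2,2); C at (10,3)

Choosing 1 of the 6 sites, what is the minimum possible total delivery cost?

Open {F2}.
  A→F2 1, B→F2 2, C→F2 7  ⇒ total 10.
Compare {F1}: total 13.
Compare {F5}: total 13.
No size-1 selection does better; minimum is 10.

10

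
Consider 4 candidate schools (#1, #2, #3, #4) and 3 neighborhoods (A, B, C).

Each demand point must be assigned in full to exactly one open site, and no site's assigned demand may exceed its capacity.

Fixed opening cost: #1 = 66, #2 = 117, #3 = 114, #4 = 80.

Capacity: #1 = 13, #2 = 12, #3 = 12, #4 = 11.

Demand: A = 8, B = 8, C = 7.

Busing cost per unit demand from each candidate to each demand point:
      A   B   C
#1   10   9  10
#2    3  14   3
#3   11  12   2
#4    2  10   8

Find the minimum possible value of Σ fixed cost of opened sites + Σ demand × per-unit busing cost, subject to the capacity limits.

Open {#1, #3, #4}; cheapest assignment that respects the capacities:
  #1 (cap 13, load 8): B — cost 8×9 = 72
  #3 (cap 12, load 7): C — cost 7×2 = 14
  #4 (cap 11, load 8): A — cost 8×2 = 16
  Shipping 102, fixed 260 → total 362.
  Any other capacity-feasible assignment to {#1, #3, #4} ships for at least 102.
Compare {#1, #2, #4}: its best feasible assignment gives total 372.
Compare {#1, #2, #3}: its best feasible assignment gives total 407.
Every other set of open sites that can feasibly serve all demand totals ≥ 372 even under its best assignment. Minimum: 362.

362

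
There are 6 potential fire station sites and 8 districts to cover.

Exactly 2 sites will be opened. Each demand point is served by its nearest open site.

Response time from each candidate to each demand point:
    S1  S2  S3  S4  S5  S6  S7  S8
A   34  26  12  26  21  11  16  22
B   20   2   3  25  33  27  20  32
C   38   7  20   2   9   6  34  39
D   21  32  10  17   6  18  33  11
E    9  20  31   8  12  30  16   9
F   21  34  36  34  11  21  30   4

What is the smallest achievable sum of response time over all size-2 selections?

78

Open {C, E}.
  S1→E 9, S2→C 7, S3→C 20, S4→C 2, S5→C 9, S6→C 6, S7→E 16, S8→E 9  ⇒ total 78.
Compare {B, E}: total 86.
Compare {B, C}: total 94.
No size-2 selection does better; minimum is 78.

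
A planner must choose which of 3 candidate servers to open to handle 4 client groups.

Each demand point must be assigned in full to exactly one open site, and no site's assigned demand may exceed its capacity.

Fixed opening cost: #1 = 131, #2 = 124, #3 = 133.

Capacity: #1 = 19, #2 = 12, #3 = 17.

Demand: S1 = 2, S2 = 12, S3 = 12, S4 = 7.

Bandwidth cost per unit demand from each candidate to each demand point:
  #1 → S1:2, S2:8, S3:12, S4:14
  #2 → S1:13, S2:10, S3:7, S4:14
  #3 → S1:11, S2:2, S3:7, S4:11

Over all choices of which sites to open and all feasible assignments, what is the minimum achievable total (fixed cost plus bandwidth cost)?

Open {#1, #3}; cheapest assignment that respects the capacities:
  #1 (cap 19, load 19): S3, S4 — cost 12×12 + 7×14 = 242
  #3 (cap 17, load 14): S1, S2 — cost 2×11 + 12×2 = 46
  Shipping 288, fixed 264 → total 552.
  Any other capacity-feasible assignment to {#1, #3} ships for at least 288.
Compare {#1, #2, #3}: its best feasible assignment gives total 598.
Every other set of open sites that can feasibly serve all demand totals ≥ 598 even under its best assignment. Minimum: 552.

552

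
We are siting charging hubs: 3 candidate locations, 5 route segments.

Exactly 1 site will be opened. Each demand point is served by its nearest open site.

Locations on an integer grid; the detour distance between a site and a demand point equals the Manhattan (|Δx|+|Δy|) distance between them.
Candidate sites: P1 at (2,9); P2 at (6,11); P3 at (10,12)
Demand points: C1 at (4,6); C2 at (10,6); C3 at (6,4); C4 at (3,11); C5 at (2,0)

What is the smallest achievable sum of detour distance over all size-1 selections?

37

Open {P1}.
  C1→P1 5, C2→P1 11, C3→P1 9, C4→P1 3, C5→P1 9  ⇒ total 37.
Compare {P2}: total 41.
Compare {P3}: total 58.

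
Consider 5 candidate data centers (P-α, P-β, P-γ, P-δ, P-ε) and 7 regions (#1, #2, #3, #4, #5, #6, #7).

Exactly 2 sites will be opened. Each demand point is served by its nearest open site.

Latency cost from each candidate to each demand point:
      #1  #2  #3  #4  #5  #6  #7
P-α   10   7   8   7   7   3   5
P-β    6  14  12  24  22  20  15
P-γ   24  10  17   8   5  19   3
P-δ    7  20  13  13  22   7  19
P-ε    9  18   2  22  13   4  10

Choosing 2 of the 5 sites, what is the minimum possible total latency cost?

Open {P-α, P-ε}.
  #1→P-ε 9, #2→P-α 7, #3→P-ε 2, #4→P-α 7, #5→P-α 7, #6→P-α 3, #7→P-α 5  ⇒ total 40.
Compare {P-γ, P-ε}: total 41.
Compare {P-α, P-β}: total 43.
No size-2 selection does better; minimum is 40.

40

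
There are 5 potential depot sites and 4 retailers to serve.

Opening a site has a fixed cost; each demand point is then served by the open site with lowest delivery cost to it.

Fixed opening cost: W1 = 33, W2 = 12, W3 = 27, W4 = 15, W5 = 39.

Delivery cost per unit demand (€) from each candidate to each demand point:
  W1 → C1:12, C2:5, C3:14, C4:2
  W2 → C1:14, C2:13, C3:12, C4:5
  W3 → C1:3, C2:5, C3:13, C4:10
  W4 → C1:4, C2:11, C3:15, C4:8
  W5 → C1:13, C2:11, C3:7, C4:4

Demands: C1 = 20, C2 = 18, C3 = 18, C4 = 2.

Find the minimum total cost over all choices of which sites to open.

Open {W3, W5}: assign each demand point to its cheapest open site.
  C1→W3 20×3=60, C2→W3 18×5=90, C3→W5 18×7=126, C4→W5 2×4=8
  delivery cost 284, fixed 66 → total 350.
Compare {W2, W3, W5}: delivery cost 284 + fixed 78 = 362.
Compare {W3, W4, W5}: delivery cost 284 + fixed 81 = 365.
Compare {W2, W3, W4, W5}: delivery cost 284 + fixed 93 = 377.
All other subsets cost ≥ 362. Minimum total cost: 350.

350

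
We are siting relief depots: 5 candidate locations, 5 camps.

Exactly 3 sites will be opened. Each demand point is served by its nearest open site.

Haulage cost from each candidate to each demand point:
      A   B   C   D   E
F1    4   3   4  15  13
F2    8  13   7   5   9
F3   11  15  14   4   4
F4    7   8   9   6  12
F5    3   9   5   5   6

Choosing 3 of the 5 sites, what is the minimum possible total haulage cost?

18

Open {F1, F3, F5}.
  A→F5 3, B→F1 3, C→F1 4, D→F3 4, E→F3 4  ⇒ total 18.
Compare {F1, F2, F3}: total 19.
Compare {F1, F3, F4}: total 19.
No size-3 selection does better; minimum is 18.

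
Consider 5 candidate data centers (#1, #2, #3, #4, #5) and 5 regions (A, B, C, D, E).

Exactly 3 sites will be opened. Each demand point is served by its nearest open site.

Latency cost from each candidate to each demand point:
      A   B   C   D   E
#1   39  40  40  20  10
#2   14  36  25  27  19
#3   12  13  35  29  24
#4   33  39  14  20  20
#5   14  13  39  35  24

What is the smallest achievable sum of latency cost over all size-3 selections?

Open {#1, #3, #4}.
  A→#3 12, B→#3 13, C→#4 14, D→#1 20, E→#1 10  ⇒ total 69.
Compare {#1, #4, #5}: total 71.
Compare {#2, #3, #4}: total 78.
No size-3 selection does better; minimum is 69.

69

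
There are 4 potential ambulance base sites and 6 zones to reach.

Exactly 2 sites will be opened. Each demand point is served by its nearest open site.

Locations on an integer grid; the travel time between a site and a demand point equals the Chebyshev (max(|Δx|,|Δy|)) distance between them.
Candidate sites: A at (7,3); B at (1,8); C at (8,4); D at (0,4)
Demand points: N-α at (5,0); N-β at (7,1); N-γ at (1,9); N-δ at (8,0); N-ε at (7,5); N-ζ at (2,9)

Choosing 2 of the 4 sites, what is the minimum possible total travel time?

12

Open {A, B}.
  N-α→A 3, N-β→A 2, N-γ→B 1, N-δ→A 3, N-ε→A 2, N-ζ→B 1  ⇒ total 12.
Compare {B, C}: total 14.
Compare {A, D}: total 20.
No size-2 selection does better; minimum is 12.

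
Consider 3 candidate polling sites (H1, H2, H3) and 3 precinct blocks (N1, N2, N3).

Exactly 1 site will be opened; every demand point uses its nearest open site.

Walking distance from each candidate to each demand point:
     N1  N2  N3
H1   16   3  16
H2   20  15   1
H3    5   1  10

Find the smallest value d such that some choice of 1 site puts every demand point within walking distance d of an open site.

10

Open {H3}.
  Farthest demand point is N3 at walking distance 10 (to H3); all others are ≤ 10.
With {H1} the worst case is 16.
With {H2} the worst case is 20.
No size-1 selection achieves below 10.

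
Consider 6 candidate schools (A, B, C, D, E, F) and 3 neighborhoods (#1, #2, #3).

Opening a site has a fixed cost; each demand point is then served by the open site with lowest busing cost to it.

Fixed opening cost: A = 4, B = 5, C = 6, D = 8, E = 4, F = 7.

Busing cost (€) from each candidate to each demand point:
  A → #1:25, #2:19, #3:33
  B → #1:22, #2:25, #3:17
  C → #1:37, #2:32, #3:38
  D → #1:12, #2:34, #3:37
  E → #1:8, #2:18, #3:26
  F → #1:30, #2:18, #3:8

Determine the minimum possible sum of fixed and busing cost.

45

Open {E, F}: assign each demand point to its cheapest open site.
  #1→E 8, #2→E 18, #3→F 8
  busing cost 34, fixed 11 → total 45.
Compare {A, E, F}: busing cost 34 + fixed 15 = 49.
Compare {B, E, F}: busing cost 34 + fixed 16 = 50.
Compare {C, E, F}: busing cost 34 + fixed 17 = 51.
All other subsets cost ≥ 49. Minimum total cost: 45.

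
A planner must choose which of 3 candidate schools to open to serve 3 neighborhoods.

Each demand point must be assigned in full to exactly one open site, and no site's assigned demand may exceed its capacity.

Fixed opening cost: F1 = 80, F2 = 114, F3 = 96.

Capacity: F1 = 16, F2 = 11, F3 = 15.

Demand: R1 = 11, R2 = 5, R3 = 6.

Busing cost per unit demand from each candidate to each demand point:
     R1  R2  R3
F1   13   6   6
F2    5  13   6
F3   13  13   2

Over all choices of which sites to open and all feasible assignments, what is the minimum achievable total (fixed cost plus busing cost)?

315

Open {F1, F2}; cheapest assignment that respects the capacities:
  F1 (cap 16, load 11): R2, R3 — cost 5×6 + 6×6 = 66
  F2 (cap 11, load 11): R1 — cost 11×5 = 55
  Shipping 121, fixed 194 → total 315.
  Any other capacity-feasible assignment to {F1, F2} ships for at least 121.
Compare {F2, F3}: its best feasible assignment gives total 342.
Compare {F1, F3}: its best feasible assignment gives total 361.
Every other set of open sites that can feasibly serve all demand totals ≥ 342 even under its best assignment. Minimum: 315.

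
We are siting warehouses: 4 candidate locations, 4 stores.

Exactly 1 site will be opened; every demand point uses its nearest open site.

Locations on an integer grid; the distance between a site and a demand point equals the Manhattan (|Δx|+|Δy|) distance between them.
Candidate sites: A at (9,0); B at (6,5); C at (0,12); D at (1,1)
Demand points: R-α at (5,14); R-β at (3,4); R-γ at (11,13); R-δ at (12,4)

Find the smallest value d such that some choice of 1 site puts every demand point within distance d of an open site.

13

Open {B}.
  Farthest demand point is R-γ at distance 13 (to B); all others are ≤ 13.
With {A} the worst case is 18.
With {C} the worst case is 20.
No size-1 selection achieves below 13.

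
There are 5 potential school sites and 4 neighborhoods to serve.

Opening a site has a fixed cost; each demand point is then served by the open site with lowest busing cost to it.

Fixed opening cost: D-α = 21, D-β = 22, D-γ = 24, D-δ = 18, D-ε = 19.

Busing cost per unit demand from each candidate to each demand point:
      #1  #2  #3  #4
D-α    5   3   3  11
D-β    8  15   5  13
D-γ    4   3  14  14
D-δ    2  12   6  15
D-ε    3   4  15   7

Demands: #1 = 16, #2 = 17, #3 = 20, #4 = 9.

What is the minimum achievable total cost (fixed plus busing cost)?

Open {D-α, D-ε}: assign each demand point to its cheapest open site.
  #1→D-ε 16×3=48, #2→D-α 17×3=51, #3→D-α 20×3=60, #4→D-ε 9×7=63
  busing cost 222, fixed 40 → total 262.
Compare {D-α, D-δ, D-ε}: busing cost 206 + fixed 58 = 264.
Compare {D-α, D-δ}: busing cost 242 + fixed 39 = 281.
Compare {D-α, D-β, D-ε}: busing cost 222 + fixed 62 = 284.
All other subsets cost ≥ 264. Minimum total cost: 262.

262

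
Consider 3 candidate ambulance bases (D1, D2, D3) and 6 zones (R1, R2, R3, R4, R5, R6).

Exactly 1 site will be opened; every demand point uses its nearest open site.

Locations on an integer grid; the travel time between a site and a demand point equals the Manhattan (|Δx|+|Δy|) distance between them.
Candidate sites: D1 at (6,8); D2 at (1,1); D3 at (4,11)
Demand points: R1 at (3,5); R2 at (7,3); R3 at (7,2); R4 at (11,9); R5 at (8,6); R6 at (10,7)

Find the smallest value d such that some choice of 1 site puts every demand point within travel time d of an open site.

7

Open {D1}.
  Farthest demand point is R3 at travel time 7 (to D1); all others are ≤ 7.
With {D3} the worst case is 12.
With {D2} the worst case is 18.
No size-1 selection achieves below 7.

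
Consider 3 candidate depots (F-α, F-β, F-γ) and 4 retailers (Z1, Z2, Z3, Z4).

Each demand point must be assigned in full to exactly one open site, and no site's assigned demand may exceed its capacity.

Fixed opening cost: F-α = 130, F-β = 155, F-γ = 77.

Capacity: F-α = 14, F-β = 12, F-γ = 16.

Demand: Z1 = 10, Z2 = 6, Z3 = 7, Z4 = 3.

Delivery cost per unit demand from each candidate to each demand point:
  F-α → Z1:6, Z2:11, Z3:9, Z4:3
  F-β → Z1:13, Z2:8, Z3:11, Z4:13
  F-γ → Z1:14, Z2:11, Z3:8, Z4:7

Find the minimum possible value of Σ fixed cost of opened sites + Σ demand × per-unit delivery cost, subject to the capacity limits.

398

Open {F-α, F-γ}; cheapest assignment that respects the capacities:
  F-α (cap 14, load 13): Z1, Z4 — cost 10×6 + 3×3 = 69
  F-γ (cap 16, load 13): Z2, Z3 — cost 6×11 + 7×8 = 122
  Shipping 191, fixed 207 → total 398.
  Any other capacity-feasible assignment to {F-α, F-γ} ships for at least 191.
Compare {F-β, F-γ}: its best feasible assignment gives total 505.
Compare {F-α, F-β, F-γ}: its best feasible assignment gives total 535.
Every other set of open sites that can feasibly serve all demand totals ≥ 505 even under its best assignment. Minimum: 398.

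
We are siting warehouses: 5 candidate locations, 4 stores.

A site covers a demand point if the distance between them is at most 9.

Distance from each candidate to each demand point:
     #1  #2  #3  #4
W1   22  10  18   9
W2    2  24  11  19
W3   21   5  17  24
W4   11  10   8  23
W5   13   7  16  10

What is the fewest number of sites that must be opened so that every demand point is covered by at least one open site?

4

Coverage sets (demand points within 9 of each site):
  W1: {#4}
  W2: {#1}
  W3: {#2}
  W4: {#3}
  W5: {#2}
No 3 sites suffice: every size-3 union leaves at least one demand point uncovered.
But {W1, W2, W3, W4} covers everything, so the minimum is 4.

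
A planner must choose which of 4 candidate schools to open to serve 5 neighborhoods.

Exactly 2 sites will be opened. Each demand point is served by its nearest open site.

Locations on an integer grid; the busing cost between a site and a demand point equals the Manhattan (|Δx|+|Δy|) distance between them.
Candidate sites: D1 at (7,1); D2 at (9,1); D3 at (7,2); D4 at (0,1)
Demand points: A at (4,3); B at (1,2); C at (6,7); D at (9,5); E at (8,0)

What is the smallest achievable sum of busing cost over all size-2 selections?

Open {D3, D4}.
  A→D3 4, B→D4 2, C→D3 6, D→D3 5, E→D3 3  ⇒ total 20.
Compare {D1, D4}: total 22.
Compare {D2, D3}: total 22.
No size-2 selection does better; minimum is 20.

20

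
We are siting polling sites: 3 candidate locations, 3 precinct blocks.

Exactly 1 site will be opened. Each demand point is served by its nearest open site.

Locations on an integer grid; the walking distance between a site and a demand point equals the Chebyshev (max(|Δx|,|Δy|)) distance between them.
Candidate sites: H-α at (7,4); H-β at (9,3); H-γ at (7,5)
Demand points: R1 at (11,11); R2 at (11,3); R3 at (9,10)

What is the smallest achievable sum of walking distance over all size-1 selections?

15

Open {H-γ}.
  R1→H-γ 6, R2→H-γ 4, R3→H-γ 5  ⇒ total 15.
Compare {H-α}: total 17.
Compare {H-β}: total 17.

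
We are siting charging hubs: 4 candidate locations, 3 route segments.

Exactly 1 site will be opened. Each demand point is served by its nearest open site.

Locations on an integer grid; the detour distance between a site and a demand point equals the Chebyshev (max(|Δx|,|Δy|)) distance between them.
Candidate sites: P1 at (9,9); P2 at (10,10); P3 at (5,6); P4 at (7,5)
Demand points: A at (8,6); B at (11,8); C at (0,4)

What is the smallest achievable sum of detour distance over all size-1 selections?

12

Open {P4}.
  A→P4 1, B→P4 4, C→P4 7  ⇒ total 12.
Compare {P1}: total 14.
Compare {P3}: total 14.
No size-1 selection does better; minimum is 12.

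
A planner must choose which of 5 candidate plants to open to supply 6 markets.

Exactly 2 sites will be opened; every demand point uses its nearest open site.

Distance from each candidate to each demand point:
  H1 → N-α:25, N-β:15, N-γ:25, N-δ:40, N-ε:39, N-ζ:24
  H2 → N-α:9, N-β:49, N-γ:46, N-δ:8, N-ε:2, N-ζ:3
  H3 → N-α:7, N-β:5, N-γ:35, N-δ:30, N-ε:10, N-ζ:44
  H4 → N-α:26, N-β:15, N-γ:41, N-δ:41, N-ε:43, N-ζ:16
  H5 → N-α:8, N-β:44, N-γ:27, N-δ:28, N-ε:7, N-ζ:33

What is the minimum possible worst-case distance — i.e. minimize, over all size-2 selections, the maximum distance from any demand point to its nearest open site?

Open {H1, H2}.
  Farthest demand point is N-γ at distance 25 (to H1); all others are ≤ 25.
With {H1, H5} the worst case is 28.
With {H4, H5} the worst case is 28.
No size-2 selection achieves below 25.

25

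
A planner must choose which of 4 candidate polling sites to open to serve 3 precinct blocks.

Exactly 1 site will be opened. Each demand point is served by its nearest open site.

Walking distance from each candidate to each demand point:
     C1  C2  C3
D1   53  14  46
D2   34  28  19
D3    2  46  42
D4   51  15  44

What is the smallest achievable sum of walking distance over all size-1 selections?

Open {D2}.
  C1→D2 34, C2→D2 28, C3→D2 19  ⇒ total 81.
Compare {D3}: total 90.
Compare {D4}: total 110.
No size-1 selection does better; minimum is 81.

81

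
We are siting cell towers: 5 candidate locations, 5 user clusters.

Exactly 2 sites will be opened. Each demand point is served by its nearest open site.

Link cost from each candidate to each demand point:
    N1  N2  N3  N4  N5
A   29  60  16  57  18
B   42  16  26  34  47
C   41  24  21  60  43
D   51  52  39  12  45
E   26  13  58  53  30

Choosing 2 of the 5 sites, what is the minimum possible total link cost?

Open {A, B}.
  N1→A 29, N2→B 16, N3→A 16, N4→B 34, N5→A 18  ⇒ total 113.
Compare {D, E}: total 120.
Compare {A, E}: total 126.
No size-2 selection does better; minimum is 113.

113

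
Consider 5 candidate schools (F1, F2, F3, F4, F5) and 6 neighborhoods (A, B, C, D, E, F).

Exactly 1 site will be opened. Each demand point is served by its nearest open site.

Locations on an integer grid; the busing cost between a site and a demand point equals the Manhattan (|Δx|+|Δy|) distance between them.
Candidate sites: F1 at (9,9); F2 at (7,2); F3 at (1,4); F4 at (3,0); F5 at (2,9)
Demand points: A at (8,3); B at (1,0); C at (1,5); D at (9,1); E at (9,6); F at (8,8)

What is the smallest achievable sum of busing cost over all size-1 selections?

Open {F2}.
  A→F2 2, B→F2 8, C→F2 9, D→F2 3, E→F2 6, F→F2 7  ⇒ total 35.
Compare {F3}: total 45.
Compare {F1}: total 49.
No size-1 selection does better; minimum is 35.

35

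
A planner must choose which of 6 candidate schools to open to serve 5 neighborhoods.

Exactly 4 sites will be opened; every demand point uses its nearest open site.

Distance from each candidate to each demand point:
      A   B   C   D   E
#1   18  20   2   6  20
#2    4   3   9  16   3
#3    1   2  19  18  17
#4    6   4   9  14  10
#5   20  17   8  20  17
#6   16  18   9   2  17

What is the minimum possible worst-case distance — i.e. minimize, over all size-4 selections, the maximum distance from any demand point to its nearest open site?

Open {#1, #2, #3, #6}.
  Farthest demand point is E at distance 3 (to #2); all others are ≤ 3.
With {#1, #2, #4, #6} the worst case is 4.
With {#1, #2, #5, #6} the worst case is 4.
No size-4 selection achieves below 3.

3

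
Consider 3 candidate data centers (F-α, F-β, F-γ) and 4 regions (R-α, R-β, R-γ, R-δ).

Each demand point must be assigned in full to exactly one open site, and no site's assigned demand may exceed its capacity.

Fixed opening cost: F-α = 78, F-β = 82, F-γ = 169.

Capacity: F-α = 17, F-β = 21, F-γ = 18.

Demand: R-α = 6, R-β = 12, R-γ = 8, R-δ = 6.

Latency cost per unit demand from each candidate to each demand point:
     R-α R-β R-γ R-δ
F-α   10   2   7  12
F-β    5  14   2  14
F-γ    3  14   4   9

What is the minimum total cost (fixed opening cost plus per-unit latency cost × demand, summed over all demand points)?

314

Open {F-α, F-β}; cheapest assignment that respects the capacities:
  F-α (cap 17, load 12): R-β — cost 12×2 = 24
  F-β (cap 21, load 20): R-α, R-γ, R-δ — cost 6×5 + 8×2 + 6×14 = 130
  Shipping 154, fixed 160 → total 314.
  Any other capacity-feasible assignment to {F-α, F-β} ships for at least 154.
Compare {F-α, F-β, F-γ}: its best feasible assignment gives total 441.
Compare {F-β, F-γ}: its best feasible assignment gives total 507.
Every other set of open sites that can feasibly serve all demand totals ≥ 441 even under its best assignment. Minimum: 314.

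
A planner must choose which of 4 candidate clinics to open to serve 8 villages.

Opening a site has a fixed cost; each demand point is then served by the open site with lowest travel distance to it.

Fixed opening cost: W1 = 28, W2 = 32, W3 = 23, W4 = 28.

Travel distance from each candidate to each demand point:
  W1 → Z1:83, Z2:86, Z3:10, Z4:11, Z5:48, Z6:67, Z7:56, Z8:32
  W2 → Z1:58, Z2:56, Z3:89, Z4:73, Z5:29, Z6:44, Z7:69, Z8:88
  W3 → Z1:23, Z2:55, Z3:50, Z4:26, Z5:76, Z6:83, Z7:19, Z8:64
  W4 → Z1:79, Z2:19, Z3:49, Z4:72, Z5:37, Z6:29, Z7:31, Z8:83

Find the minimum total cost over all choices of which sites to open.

Open {W1, W3, W4}: assign each demand point to its cheapest open site.
  Z1→W3 23, Z2→W4 19, Z3→W1 10, Z4→W1 11, Z5→W4 37, Z6→W4 29, Z7→W3 19, Z8→W1 32
  travel distance 180, fixed 79 → total 259.
Compare {W1, W2, W3, W4}: travel distance 172 + fixed 111 = 283.
Compare {W1, W4}: travel distance 248 + fixed 56 = 304.
Compare {W1, W2, W3}: travel distance 223 + fixed 83 = 306.
All other subsets cost ≥ 283. Minimum total cost: 259.

259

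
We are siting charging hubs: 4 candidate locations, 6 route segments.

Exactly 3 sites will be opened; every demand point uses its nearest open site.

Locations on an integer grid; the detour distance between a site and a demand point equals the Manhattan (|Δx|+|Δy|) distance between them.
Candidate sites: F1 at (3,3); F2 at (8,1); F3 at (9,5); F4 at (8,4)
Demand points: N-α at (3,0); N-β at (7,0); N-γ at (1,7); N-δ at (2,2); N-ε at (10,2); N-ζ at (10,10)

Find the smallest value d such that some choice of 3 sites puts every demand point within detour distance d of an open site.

6

Open {F1, F2, F3}.
  Farthest demand point is N-γ at detour distance 6 (to F1); all others are ≤ 6.
With {F1, F3, F4} the worst case is 6.
With {F1, F2, F4} the worst case is 8.
No size-3 selection achieves below 6.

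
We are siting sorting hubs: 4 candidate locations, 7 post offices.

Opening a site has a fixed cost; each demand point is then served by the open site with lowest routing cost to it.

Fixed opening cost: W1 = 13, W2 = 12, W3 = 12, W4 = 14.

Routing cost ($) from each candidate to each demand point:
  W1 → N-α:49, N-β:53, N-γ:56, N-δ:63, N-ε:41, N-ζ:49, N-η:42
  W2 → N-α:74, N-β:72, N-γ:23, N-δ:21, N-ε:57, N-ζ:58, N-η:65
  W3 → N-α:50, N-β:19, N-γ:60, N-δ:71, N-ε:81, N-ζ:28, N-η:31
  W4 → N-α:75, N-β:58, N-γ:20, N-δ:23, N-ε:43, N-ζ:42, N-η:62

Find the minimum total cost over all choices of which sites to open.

Open {W3, W4}: assign each demand point to its cheapest open site.
  N-α→W3 50, N-β→W3 19, N-γ→W4 20, N-δ→W4 23, N-ε→W4 43, N-ζ→W3 28, N-η→W3 31
  routing cost 214, fixed 26 → total 240.
Compare {W1, W2, W3}: routing cost 212 + fixed 37 = 249.
Compare {W1, W3, W4}: routing cost 211 + fixed 39 = 250.
Compare {W2, W3, W4}: routing cost 212 + fixed 38 = 250.
All other subsets cost ≥ 249. Minimum total cost: 240.

240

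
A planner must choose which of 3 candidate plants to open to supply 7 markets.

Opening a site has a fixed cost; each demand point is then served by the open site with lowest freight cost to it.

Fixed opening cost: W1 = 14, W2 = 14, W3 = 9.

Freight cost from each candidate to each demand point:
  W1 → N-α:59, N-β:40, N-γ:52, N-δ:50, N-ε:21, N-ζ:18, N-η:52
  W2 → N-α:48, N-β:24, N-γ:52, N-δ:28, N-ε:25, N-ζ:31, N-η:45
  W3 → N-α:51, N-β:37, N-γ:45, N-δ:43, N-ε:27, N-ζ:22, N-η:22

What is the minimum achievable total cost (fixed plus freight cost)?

237

Open {W2, W3}: assign each demand point to its cheapest open site.
  N-α→W2 48, N-β→W2 24, N-γ→W3 45, N-δ→W2 28, N-ε→W2 25, N-ζ→W3 22, N-η→W3 22
  freight cost 214, fixed 23 → total 237.
Compare {W1, W2, W3}: freight cost 206 + fixed 37 = 243.
Compare {W3}: freight cost 247 + fixed 9 = 256.
Compare {W1, W3}: freight cost 237 + fixed 23 = 260.
All other subsets cost ≥ 243. Minimum total cost: 237.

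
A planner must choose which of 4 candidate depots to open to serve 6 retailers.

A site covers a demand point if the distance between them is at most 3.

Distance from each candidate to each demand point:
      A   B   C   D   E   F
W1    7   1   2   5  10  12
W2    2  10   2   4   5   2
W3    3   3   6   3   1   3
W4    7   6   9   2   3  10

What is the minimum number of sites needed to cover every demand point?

Coverage sets (demand points within 3 of each site):
  W1: {B, C}
  W2: {A, C, F}
  W3: {A, B, D, E, F}
  W4: {D, E}
No single site covers all 6 demand points.
But {W1, W3} covers everything, so the minimum is 2.

2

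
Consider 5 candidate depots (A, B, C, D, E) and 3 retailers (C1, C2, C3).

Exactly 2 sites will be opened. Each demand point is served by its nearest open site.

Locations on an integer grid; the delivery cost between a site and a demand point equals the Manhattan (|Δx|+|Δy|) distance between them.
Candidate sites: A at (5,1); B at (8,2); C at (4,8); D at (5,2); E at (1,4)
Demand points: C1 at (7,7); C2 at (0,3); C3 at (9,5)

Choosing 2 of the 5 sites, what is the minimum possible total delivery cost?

12

Open {B, E}.
  C1→B 6, C2→E 2, C3→B 4  ⇒ total 12.
Compare {C, E}: total 14.
Compare {B, D}: total 16.
No size-2 selection does better; minimum is 12.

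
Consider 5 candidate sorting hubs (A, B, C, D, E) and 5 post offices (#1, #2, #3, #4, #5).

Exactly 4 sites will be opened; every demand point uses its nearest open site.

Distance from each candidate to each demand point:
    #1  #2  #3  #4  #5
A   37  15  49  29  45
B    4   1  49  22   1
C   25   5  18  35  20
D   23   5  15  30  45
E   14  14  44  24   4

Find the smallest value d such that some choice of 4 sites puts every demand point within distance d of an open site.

Open {A, B, C, D}.
  Farthest demand point is #4 at distance 22 (to B); all others are ≤ 22.
With {A, B, C, E} the worst case is 22.
With {A, B, D, E} the worst case is 22.
No size-4 selection achieves below 22.

22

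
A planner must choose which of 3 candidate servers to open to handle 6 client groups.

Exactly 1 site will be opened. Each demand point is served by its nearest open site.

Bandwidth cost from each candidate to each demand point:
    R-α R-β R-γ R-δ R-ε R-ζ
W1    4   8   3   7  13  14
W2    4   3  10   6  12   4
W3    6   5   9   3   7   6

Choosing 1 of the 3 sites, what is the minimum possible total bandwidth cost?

36

Open {W3}.
  R-α→W3 6, R-β→W3 5, R-γ→W3 9, R-δ→W3 3, R-ε→W3 7, R-ζ→W3 6  ⇒ total 36.
Compare {W2}: total 39.
Compare {W1}: total 49.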